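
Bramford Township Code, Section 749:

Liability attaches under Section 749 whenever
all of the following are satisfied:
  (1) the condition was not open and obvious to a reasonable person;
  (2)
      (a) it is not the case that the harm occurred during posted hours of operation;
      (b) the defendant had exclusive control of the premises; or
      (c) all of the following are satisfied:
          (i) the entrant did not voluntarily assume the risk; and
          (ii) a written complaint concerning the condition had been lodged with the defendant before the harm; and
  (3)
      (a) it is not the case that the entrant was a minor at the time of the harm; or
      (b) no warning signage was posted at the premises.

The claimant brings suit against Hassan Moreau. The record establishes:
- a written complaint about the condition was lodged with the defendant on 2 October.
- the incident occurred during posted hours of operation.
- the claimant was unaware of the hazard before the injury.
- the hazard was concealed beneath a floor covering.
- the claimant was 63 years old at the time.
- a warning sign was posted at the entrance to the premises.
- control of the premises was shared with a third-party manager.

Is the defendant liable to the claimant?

(1) not open/obvious — holds.
(a) not (during posted hours) — not met.
(b) exclusive control — not satisfied.
(i) no assumed risk — satisfied.
(ii) complaint lodged — satisfied.
So (c) is satisfied (T AND T).
(2) = F OR F OR T = true.
(a) not (entrant a minor) — holds.
(b) no signage posted — not met.
(3): T OR F → true.
So Overall is satisfied (T AND T AND T).

Yes — liable.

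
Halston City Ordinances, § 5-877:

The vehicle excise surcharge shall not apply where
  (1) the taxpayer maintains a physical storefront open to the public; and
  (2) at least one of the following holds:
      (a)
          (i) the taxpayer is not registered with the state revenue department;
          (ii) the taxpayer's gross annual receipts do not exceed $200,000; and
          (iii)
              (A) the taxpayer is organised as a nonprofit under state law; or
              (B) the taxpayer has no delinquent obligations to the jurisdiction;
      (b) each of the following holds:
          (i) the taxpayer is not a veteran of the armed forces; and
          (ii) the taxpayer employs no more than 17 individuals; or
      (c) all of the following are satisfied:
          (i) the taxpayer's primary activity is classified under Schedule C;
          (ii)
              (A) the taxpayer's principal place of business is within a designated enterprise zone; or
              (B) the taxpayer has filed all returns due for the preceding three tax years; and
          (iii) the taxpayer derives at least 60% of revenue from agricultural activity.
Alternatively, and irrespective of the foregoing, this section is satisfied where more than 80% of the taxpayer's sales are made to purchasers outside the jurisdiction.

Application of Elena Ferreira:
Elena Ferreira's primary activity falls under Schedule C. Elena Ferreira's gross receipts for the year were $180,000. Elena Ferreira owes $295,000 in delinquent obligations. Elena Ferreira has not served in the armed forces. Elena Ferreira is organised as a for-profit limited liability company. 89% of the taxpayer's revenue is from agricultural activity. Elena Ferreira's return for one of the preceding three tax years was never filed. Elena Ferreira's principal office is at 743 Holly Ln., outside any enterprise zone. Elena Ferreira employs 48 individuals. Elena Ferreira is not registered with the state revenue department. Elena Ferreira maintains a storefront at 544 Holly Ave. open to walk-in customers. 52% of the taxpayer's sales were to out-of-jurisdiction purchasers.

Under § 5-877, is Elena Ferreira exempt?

(1) has storefront — met.
(i) not (state-registered) — holds.
(ii) receipts ≤ $200,000 — satisfied.
(A) nonprofit — not satisfied.
(B) no delinquency — fails.
(iii) = F OR F = false.
(a): T AND T AND F → false.
(i) not (veteran) — satisfied.
(ii) ≤ 17 employees — not satisfied.
(b): T AND F → false.
(i) Schedule C activity — met.
(A) in enterprise zone — not satisfied.
(B) returns current — not satisfied.
(ii) = F OR F = false.
(iii) ≥60% agricultural — satisfied.
(c) = T AND F AND T = false.
So (2) is not satisfied (F OR F OR F).
Overall: T AND F → false.
Exception (>80% out-of-jur. sales) — not satisfied.
Result: main false OR exception false → false.

No — not exempt.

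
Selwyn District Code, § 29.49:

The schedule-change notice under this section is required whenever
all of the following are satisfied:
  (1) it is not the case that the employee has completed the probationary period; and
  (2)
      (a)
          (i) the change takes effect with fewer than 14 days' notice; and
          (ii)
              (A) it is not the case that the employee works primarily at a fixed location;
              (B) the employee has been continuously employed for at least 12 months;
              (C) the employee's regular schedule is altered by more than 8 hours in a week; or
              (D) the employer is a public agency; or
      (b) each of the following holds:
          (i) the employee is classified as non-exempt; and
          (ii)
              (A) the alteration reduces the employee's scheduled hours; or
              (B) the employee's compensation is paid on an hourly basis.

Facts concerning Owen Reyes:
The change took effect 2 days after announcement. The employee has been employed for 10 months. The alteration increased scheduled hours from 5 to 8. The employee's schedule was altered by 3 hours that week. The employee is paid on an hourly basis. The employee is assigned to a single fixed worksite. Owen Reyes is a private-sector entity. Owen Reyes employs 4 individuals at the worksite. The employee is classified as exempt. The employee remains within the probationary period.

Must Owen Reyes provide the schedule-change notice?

No — not required.

(1) not (past probation) — holds.
(i) < 14 days' notice — met.
(A) not (fixed location) — fails.
(B) tenure ≥ 12 mo. — not met.
(C) schedule shift > 8h — not satisfied.
(D) public agency — fails.
(ii): F OR F OR F OR F → false.
(a) = T AND F = false.
(i) non-exempt — not met.
(A) hours reduced — not met.
(B) hourly-paid — met.
So (ii) is satisfied (F OR T).
(b) = F AND T = false.
(2) = F OR F = false.
Overall = T AND F = false.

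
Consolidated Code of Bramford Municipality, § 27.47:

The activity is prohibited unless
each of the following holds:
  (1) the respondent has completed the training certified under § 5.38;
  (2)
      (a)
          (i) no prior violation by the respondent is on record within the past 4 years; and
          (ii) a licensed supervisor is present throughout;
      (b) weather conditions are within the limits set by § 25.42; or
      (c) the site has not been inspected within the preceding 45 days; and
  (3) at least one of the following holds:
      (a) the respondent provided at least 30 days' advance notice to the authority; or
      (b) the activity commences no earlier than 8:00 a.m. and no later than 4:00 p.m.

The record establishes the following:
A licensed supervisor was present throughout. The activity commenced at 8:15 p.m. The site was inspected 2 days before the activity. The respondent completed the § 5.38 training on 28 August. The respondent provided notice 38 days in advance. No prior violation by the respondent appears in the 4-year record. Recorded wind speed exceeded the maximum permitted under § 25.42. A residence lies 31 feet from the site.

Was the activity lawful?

(1) training certified — met.
(i) no prior violation — holds.
(ii) supervisor present — holds.
So (a) is satisfied (T AND T).
(b) weather ok — not satisfied.
(c) not (site inspected) — not met.
So (2) is satisfied (T OR F OR F).
(a) ≥30 days' notice — satisfied.
(b) start within hours — not satisfied.
(3) = T OR F = true.
Overall = T AND T AND T = true.

Yes — lawful.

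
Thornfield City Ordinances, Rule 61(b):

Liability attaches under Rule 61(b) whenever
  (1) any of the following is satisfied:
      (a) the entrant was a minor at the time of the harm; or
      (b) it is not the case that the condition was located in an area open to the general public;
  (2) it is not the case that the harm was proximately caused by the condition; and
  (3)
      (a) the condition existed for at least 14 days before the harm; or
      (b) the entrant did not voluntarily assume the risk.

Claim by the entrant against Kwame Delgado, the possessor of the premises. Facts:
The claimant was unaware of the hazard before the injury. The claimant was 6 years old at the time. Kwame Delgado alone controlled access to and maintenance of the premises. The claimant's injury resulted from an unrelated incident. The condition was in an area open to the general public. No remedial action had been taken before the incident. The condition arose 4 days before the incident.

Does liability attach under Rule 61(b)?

Yes — liable.

(a) entrant a minor — met.
(b) not (public area) — not met.
(1) = T OR F = true.
(2) not (proximate cause) — met.
(a) condition ≥14 days old — fails.
(b) no assumed risk — met.
So (3) is satisfied (F OR T).
Overall: T AND T AND T → true.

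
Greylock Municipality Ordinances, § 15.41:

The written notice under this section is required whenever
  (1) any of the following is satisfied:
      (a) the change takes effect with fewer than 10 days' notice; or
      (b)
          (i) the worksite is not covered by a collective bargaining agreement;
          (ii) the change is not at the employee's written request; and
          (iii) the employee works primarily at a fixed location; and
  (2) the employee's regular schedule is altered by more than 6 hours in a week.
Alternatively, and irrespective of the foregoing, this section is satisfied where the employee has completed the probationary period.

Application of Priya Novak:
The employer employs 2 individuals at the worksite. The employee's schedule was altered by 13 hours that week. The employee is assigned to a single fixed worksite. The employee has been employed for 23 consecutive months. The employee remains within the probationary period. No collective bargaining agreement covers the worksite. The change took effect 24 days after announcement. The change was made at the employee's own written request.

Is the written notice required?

No — not required.

(a) < 10 days' notice — not met.
(i) no CBA — holds.
(ii) not employee-requested — not met.
(iii) fixed location — satisfied.
(b): T AND F AND T → false.
(1): F OR F → false.
(2) schedule shift > 6h — satisfied.
So Overall is not satisfied (F AND T).
Exception (past probation) — not satisfied.
Result: main false OR exception false → false.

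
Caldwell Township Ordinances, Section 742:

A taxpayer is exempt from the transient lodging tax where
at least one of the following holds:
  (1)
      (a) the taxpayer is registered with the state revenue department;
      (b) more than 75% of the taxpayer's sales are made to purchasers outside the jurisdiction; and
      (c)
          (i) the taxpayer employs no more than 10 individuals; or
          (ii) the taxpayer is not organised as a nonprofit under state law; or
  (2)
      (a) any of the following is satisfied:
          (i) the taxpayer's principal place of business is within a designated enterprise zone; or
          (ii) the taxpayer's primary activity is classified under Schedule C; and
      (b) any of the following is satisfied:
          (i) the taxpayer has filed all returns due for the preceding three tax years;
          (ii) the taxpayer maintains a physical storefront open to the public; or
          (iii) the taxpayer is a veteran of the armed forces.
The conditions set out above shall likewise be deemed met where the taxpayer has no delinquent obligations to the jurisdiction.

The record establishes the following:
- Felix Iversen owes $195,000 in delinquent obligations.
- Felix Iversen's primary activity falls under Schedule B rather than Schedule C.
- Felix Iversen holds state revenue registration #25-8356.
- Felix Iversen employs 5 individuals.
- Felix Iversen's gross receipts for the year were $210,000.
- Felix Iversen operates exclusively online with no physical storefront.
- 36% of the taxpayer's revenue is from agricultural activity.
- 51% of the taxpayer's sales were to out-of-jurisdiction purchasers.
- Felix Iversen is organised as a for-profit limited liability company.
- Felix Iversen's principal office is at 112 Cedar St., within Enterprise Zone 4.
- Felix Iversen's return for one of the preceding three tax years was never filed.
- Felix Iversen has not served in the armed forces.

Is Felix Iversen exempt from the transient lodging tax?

(a) state-registered — met.
(b) >75% out-of-jur. sales — not satisfied.
(i) ≤ 10 employees — satisfied.
(ii) not (nonprofit) — met.
(c) = T OR T = true.
(1) = T AND F AND T = false.
(i) in enterprise zone — met.
(ii) Schedule C activity — fails.
So (a) is satisfied (T OR F).
(i) returns current — not satisfied.
(ii) has storefront — fails.
(iii) veteran — fails.
(b): F OR F OR F → false.
So (2) is not satisfied (T AND F).
Overall: F OR F → false.
Exception (no delinquency) — not satisfied.
Result: main false OR exception false → false.

No — not exempt.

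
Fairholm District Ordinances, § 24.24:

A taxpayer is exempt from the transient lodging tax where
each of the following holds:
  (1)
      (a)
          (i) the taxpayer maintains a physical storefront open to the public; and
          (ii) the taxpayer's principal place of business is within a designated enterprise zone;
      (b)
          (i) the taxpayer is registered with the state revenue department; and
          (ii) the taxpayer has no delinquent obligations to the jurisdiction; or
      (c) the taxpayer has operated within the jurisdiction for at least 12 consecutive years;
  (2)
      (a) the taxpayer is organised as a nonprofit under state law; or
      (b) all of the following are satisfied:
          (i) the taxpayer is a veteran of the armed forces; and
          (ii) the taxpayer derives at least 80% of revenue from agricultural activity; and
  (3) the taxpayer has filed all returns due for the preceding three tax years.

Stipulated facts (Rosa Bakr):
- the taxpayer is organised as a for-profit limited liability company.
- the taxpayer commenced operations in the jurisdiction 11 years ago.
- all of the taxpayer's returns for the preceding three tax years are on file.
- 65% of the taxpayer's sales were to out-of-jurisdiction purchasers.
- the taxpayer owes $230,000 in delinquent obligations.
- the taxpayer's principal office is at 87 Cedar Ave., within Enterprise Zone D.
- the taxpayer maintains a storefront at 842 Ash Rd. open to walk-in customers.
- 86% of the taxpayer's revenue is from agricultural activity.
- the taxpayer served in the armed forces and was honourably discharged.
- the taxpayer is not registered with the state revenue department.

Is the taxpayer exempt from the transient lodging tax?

Yes — exempt.

(i) has storefront — satisfied.
(ii) in enterprise zone — met.
(a): T AND T → true.
(i) state-registered — fails.
(ii) no delinquency — not met.
So (b) is not satisfied (F AND F).
(c) ≥ 12 yrs in jurisdiction — not satisfied.
(1): T OR F OR F → true.
(a) nonprofit — not met.
(i) veteran — holds.
(ii) ≥80% agricultural — holds.
So (b) is satisfied (T AND T).
(2): F OR T → true.
(3) returns current — met.
So Overall is satisfied (T AND T AND T).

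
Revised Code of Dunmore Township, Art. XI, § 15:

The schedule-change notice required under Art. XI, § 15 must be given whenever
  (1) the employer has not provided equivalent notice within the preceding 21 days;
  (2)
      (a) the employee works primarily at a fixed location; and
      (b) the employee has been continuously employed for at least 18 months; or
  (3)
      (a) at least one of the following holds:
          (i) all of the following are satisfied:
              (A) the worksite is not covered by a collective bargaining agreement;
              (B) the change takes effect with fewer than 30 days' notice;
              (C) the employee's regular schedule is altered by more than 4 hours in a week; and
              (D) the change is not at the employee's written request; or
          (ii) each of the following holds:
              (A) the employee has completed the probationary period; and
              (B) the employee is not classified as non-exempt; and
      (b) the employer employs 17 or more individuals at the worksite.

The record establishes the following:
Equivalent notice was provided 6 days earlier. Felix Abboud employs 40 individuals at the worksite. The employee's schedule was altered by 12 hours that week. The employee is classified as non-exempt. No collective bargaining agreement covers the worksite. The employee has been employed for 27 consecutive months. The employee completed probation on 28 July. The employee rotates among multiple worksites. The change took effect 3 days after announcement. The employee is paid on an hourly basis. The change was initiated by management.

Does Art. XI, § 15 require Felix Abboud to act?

(1) no recent notice — fails.
(a) fixed location — not satisfied.
(b) tenure ≥ 18 mo. — met.
(2): F AND T → false.
(A) no CBA — holds.
(B) < 30 days' notice — holds.
(C) schedule shift > 4h — satisfied.
(D) not employee-requested — satisfied.
(i): T AND T AND T AND T → true.
(A) past probation — satisfied.
(B) not (non-exempt) — not met.
So (ii) is not satisfied (T AND F).
(a) = T OR F = true.
(b) ≥ 17 at site — met.
(3): T AND T → true.
Overall = F OR F OR T = true.

Yes — required.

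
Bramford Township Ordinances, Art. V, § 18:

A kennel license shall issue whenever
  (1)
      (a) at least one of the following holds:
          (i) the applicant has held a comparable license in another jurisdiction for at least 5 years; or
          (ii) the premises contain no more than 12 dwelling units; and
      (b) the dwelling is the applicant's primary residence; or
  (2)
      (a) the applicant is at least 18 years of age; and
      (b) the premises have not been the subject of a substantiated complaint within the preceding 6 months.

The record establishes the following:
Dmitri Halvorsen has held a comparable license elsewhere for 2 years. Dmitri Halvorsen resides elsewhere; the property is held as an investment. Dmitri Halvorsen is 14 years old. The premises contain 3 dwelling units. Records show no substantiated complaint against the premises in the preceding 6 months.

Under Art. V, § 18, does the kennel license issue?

No — denied.

(i) prior license ≥ 5 yr — fails.
(ii) ≤ 12 units — satisfied.
(a) = F OR T = true.
(b) primary residence — fails.
(1): T AND F → false.
(a) age ≥ 18 — fails.
(b) no complaint in 6 mo. — met.
So (2) is not satisfied (F AND T).
Overall: F OR F → false.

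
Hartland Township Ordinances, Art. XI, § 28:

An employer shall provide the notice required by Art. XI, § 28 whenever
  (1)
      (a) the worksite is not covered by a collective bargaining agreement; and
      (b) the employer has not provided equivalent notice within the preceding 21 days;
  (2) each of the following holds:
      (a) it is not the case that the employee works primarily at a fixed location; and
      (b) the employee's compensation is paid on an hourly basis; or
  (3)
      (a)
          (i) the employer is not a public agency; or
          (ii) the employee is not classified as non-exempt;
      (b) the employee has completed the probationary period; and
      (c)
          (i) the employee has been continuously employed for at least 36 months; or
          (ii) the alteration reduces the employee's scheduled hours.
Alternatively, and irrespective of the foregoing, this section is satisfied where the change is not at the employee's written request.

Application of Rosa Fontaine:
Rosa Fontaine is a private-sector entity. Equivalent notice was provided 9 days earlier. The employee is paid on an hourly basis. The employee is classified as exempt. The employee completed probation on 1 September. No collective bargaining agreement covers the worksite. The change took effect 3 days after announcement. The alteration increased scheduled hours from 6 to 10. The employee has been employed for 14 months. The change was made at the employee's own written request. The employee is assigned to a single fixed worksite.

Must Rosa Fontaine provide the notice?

(a) no CBA — satisfied.
(b) no recent notice — not satisfied.
So (1) is not satisfied (T AND F).
(a) not (fixed location) — not satisfied.
(b) hourly-paid — met.
(2): F AND T → false.
(i) not (public agency) — met.
(ii) not (non-exempt) — holds.
(a): T OR T → true.
(b) past probation — satisfied.
(i) tenure ≥ 36 mo. — fails.
(ii) hours reduced — not satisfied.
(c) = F OR F = false.
(3) = T AND T AND F = false.
So Overall is not satisfied (F OR F OR F).
Exception (not employee-requested) — not satisfied.
Result: main false OR exception false → false.

No — not required.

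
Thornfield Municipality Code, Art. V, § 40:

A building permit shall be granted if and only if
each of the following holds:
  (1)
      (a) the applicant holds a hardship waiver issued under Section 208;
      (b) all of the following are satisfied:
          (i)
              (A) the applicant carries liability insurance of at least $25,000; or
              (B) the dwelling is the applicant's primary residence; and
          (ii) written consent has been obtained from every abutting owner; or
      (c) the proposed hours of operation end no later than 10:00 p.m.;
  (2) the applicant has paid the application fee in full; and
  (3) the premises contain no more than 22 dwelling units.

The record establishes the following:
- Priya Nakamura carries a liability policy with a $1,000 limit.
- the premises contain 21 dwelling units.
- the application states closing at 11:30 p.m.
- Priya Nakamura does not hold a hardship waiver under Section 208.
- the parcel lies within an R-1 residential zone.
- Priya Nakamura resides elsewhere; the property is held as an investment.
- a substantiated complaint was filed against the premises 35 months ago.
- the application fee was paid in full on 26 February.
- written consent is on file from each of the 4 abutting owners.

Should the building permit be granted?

No — denied.

(a) hardship waiver — fails.
(A) insurance ≥ $25,000 — not satisfied.
(B) primary residence — not satisfied.
(i): F OR F → false.
(ii) all abutters consent — satisfied.
(b) = F AND T = false.
(c) closes by 10 p.m. — not satisfied.
(1) = F OR F OR F = false.
(2) fee paid — met.
(3) ≤ 22 units — satisfied.
So Overall is not satisfied (F AND T AND T).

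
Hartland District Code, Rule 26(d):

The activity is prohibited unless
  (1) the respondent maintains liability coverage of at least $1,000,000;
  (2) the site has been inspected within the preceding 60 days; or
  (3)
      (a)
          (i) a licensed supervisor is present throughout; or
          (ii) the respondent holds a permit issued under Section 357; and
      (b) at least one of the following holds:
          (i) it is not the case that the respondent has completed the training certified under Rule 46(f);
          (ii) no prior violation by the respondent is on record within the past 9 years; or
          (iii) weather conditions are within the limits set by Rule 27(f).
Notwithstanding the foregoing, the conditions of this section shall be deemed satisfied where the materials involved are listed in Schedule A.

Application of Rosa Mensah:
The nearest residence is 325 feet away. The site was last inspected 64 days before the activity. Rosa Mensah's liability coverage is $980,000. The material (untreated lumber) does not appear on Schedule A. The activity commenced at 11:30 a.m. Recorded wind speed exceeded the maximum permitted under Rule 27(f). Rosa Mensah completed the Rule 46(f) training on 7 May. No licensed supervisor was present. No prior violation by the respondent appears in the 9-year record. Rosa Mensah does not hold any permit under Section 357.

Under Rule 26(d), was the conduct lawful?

No — unlawful.

(1) coverage ≥ $1,000,000 — not satisfied.
(2) site inspected — not satisfied.
(i) supervisor present — not satisfied.
(ii) holds permit — not met.
(a) = F OR F = false.
(i) not (training certified) — not satisfied.
(ii) no prior violation — holds.
(iii) weather ok — not met.
(b): F OR T OR F → true.
(3) = F AND T = false.
Overall = F OR F OR F = false.
Exception (Schedule A material) — not satisfied.
Result: main false OR exception false → false.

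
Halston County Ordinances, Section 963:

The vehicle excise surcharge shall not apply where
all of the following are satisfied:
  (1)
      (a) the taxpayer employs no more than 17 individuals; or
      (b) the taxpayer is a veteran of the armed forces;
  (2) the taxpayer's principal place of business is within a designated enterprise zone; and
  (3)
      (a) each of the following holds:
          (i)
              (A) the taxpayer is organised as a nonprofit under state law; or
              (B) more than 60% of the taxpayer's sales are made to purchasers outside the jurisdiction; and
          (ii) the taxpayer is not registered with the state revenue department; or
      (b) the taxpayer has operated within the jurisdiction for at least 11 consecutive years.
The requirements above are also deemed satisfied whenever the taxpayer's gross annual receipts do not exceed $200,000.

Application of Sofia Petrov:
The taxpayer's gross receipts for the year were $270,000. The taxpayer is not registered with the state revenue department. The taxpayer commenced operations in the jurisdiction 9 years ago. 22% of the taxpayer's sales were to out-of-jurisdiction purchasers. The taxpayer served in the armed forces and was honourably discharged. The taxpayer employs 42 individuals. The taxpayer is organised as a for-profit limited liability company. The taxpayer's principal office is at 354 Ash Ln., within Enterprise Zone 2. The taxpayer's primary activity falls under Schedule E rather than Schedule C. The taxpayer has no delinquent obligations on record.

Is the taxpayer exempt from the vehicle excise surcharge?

No — not exempt.

(a) ≤ 17 employees — not met.
(b) veteran — met.
(1): F OR T → true.
(2) in enterprise zone — holds.
(A) nonprofit — fails.
(B) >60% out-of-jur. sales — not met.
(i) = F OR F = false.
(ii) not (state-registered) — met.
(a): F AND T → false.
(b) ≥ 11 yrs in jurisdiction — not met.
So (3) is not satisfied (F OR F).
Overall: T AND T AND F → false.
Exception (receipts ≤ $200,000) — not satisfied.
Result: main false OR exception false → false.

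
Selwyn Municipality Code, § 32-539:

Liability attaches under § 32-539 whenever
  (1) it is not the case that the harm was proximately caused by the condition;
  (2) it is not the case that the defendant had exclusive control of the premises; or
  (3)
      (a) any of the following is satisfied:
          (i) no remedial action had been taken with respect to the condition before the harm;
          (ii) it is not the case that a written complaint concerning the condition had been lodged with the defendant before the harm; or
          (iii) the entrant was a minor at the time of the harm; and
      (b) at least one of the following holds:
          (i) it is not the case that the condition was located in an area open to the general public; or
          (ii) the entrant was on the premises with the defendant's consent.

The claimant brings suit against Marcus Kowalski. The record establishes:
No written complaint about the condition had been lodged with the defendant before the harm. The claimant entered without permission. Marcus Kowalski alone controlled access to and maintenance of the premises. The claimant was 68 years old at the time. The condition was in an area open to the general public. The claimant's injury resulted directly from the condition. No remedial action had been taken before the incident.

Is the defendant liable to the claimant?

No — not liable.

(1) not (proximate cause) — not satisfied.
(2) not (exclusive control) — not met.
(i) no remedial action — holds.
(ii) not (complaint lodged) — satisfied.
(iii) entrant a minor — not met.
(a): T OR T OR F → true.
(i) not (public area) — fails.
(ii) consent to enter — not met.
(b) = F OR F = false.
(3): T AND F → false.
Overall = F OR F OR F = false.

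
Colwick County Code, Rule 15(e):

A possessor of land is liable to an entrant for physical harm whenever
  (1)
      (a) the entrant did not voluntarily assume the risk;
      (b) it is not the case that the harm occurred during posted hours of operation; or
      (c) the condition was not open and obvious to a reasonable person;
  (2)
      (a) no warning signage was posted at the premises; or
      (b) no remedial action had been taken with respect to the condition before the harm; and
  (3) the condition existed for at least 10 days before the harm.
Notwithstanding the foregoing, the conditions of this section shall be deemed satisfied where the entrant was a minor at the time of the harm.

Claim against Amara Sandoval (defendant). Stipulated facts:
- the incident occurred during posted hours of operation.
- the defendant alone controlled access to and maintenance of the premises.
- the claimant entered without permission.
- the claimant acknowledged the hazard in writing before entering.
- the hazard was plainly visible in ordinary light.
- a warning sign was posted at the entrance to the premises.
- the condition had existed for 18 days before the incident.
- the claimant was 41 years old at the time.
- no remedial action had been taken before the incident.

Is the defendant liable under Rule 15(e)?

(a) no assumed risk — not satisfied.
(b) not (during posted hours) — not met.
(c) not open/obvious — not satisfied.
So (1) is not satisfied (F OR F OR F).
(a) no signage posted — not satisfied.
(b) no remedial action — met.
So (2) is satisfied (F OR T).
(3) condition ≥10 days old — met.
So Overall is not satisfied (F AND T AND T).
Exception (entrant a minor) — not satisfied.
Result: main false OR exception false → false.

No — not liable.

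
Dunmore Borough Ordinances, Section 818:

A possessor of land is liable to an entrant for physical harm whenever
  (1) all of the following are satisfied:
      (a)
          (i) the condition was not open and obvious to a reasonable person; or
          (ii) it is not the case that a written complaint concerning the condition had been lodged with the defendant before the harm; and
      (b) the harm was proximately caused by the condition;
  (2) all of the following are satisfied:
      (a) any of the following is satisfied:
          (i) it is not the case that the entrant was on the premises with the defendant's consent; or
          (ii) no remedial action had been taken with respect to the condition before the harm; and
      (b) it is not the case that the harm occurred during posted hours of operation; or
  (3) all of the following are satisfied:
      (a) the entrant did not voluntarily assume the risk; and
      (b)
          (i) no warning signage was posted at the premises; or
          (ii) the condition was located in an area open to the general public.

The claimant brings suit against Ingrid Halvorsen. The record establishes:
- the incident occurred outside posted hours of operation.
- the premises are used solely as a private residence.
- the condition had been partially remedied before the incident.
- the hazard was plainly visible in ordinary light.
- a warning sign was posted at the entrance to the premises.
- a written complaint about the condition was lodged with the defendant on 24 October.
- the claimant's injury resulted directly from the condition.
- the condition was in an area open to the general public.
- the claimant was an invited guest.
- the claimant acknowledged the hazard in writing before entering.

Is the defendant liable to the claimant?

No — not liable.

(i) not open/obvious — fails.
(ii) not (complaint lodged) — fails.
(a) = F OR F = false.
(b) proximate cause — met.
So (1) is not satisfied (F AND T).
(i) not (consent to enter) — not met.
(ii) no remedial action — not met.
(a) = F OR F = false.
(b) not (during posted hours) — satisfied.
So (2) is not satisfied (F AND T).
(a) no assumed risk — not met.
(i) no signage posted — not satisfied.
(ii) public area — satisfied.
(b) = F OR T = true.
(3): F AND T → false.
Overall: F OR F OR F → false.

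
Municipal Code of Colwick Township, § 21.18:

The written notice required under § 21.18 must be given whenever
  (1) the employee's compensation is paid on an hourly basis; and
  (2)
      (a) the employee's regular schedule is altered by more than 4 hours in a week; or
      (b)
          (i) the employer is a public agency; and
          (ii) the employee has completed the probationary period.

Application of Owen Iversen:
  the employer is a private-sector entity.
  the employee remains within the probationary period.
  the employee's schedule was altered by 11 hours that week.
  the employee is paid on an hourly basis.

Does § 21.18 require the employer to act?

(1) hourly-paid — holds.
(a) schedule shift > 4h — met.
(i) public agency — not satisfied.
(ii) past probation — not met.
(b): F AND F → false.
So (2) is satisfied (T OR F).
Overall = T AND T = true.

Yes — required.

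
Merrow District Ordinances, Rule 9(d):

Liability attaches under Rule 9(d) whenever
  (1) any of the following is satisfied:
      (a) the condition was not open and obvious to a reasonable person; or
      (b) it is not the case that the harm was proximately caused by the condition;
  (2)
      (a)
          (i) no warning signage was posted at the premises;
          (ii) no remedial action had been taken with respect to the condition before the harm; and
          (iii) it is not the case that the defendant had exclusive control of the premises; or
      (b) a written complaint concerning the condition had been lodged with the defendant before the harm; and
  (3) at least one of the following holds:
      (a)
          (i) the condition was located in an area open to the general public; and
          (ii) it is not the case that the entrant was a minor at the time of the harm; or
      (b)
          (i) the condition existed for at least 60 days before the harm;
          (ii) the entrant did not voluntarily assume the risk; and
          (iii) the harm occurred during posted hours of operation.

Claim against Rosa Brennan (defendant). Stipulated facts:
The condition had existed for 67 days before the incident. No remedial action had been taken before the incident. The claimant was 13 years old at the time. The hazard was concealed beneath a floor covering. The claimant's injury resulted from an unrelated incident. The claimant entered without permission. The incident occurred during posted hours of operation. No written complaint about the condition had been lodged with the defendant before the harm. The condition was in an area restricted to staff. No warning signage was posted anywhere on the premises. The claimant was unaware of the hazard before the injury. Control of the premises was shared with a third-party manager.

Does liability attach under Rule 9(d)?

Yes — liable.

(a) not open/obvious — holds.
(b) not (proximate cause) — satisfied.
(1): T OR T → true.
(i) no signage posted — holds.
(ii) no remedial action — satisfied.
(iii) not (exclusive control) — met.
(a) = T AND T AND T = true.
(b) complaint lodged — fails.
So (2) is satisfied (T OR F).
(i) public area — not satisfied.
(ii) not (entrant a minor) — not satisfied.
(a): F AND F → false.
(i) condition ≥60 days old — holds.
(ii) no assumed risk — met.
(iii) during posted hours — satisfied.
So (b) is satisfied (T AND T AND T).
(3): F OR T → true.
So Overall is satisfied (T AND T AND T).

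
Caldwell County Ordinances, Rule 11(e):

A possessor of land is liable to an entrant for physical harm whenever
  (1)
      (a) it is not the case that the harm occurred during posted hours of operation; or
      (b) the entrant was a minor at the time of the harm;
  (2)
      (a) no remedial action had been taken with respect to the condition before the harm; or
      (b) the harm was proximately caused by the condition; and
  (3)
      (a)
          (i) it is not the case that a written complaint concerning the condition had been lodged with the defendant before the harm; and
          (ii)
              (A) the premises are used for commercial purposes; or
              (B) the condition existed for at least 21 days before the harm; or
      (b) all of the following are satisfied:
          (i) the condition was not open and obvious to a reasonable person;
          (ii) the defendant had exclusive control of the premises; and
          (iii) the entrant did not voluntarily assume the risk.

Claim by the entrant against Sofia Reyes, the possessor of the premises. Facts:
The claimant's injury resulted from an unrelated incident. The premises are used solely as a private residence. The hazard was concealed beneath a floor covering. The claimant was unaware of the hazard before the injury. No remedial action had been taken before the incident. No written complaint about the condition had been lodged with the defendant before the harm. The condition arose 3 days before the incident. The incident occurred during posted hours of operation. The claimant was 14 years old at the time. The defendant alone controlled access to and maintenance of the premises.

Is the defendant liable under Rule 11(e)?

Yes — liable.

(a) not (during posted hours) — not satisfied.
(b) entrant a minor — satisfied.
(1): F OR T → true.
(a) no remedial action — met.
(b) proximate cause — not satisfied.
(2): T OR F → true.
(i) not (complaint lodged) — satisfied.
(A) commercial use — not met.
(B) condition ≥21 days old — not met.
So (ii) is not satisfied (F OR F).
(a): T AND F → false.
(i) not open/obvious — satisfied.
(ii) exclusive control — met.
(iii) no assumed risk — holds.
(b): T AND T AND T → true.
(3) = F OR T = true.
Overall = T AND T AND T = true.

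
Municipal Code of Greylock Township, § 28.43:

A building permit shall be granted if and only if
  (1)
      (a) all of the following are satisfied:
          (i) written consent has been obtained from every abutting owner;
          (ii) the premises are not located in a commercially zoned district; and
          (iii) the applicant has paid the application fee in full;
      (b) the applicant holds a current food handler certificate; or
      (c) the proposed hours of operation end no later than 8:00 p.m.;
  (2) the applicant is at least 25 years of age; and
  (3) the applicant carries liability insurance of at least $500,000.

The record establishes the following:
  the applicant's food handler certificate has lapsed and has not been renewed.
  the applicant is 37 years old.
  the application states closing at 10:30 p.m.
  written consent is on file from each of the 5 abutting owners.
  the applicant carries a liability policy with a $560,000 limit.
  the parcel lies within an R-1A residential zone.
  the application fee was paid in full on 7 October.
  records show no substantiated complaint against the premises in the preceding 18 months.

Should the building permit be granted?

(i) all abutters consent — met.
(ii) not (commercially zoned) — satisfied.
(iii) fee paid — holds.
(a) = T AND T AND T = true.
(b) food handler cert. — fails.
(c) closes by 8 p.m. — fails.
So (1) is satisfied (T OR F OR F).
(2) age ≥ 25 — met.
(3) insurance ≥ $500,000 — satisfied.
Overall: T AND T AND T → true.

Yes — granted.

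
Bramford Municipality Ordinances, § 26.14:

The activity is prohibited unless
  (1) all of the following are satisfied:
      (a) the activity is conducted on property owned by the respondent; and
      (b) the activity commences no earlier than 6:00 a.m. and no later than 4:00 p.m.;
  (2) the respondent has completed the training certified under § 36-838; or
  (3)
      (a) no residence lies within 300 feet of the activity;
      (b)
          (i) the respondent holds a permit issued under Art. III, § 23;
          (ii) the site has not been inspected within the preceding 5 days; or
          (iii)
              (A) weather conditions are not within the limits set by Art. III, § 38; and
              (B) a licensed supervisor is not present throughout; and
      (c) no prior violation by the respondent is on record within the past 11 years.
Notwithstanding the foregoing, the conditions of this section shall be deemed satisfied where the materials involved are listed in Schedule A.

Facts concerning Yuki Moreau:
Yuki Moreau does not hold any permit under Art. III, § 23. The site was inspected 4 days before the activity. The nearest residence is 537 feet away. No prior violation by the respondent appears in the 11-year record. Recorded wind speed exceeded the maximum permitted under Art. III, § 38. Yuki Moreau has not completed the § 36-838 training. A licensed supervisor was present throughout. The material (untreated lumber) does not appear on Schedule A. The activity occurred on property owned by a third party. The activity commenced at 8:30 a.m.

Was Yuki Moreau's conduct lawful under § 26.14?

(a) own property — not met.
(b) start within hours — met.
(1) = F AND T = false.
(2) training certified — fails.
(a) no residence in 300 ft — met.
(i) holds permit — not satisfied.
(ii) not (site inspected) — not satisfied.
(A) not (weather ok) — satisfied.
(B) not (supervisor present) — not met.
(iii): T AND F → false.
So (b) is not satisfied (F OR F OR F).
(c) no prior violation — met.
(3): T AND F AND T → false.
So Overall is not satisfied (F OR F OR F).
Exception (Schedule A material) — not satisfied.
Result: main false OR exception false → false.

No — unlawful.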